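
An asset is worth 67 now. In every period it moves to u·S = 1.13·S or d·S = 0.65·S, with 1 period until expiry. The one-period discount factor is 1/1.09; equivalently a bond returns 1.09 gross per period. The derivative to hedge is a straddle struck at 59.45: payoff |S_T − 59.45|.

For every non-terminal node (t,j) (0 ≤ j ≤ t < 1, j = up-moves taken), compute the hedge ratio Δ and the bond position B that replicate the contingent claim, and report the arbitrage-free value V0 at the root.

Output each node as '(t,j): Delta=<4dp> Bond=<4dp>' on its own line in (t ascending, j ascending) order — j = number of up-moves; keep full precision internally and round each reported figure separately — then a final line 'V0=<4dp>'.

(0,0): Delta=0.0112 Bond=14.1399
V0=14.8899

Risk-neutral probability p* = (R−d)/(u−d) = (1.09−0.65)/(1.13−0.65) = 0.9167.
Payoff layer (t=1): V(1,0)=15.9000, V(1,1)=16.2600
  t=0,j=0: stock 67.0000 → up 75.7100 (V=16.2600), down 43.5500 (V=15.9000). Price 14.8899; hedge Δ=0.0112, bond B=14.1399.
Check: Δ(0,0)·S0 + B(0,0) = 14.8899 = V0.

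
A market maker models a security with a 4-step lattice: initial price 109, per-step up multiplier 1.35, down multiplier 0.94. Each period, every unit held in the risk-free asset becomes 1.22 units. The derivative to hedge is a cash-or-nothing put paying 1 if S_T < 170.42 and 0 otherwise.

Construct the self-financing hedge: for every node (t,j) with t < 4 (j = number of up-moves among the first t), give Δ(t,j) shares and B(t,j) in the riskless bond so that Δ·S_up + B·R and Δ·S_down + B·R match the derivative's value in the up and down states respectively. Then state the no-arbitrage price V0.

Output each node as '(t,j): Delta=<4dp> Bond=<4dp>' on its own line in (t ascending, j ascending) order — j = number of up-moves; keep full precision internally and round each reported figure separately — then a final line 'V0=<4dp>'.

Risk-neutral probability p* = (R−d)/(u−d) = (1.22−0.94)/(1.35−0.94) = 0.6829.
Terminal values V(4,·): V(4,0)=1.0000, V(4,1)=1.0000, V(4,2)=0.0000, V(4,3)=0.0000, V(4,4)=0.0000
Node (3,0) S=90.5337: V=(p*·1.0000+(1−p*)·1.0000)/1.22=0.8197; Δ=(1.0000−1.0000)/(122.2204−85.1016)=0.0000; B=V−Δ·S=0.8197
Node (3,1) S=130.0217: V=(p*·0.0000+(1−p*)·1.0000)/1.22=0.2599; Δ=(0.0000−1.0000)/(175.5293−122.2204)=-0.0188; B=V−Δ·S=2.6989
Node (3,2) S=186.7334: V=(p*·0.0000+(1−p*)·0.0000)/1.22=0.0000; Δ=(0.0000−0.0000)/(252.0900−175.5293)=0.0000; B=V−Δ·S=0.0000
Node (3,3) S=268.1809: V=(p*·0.0000+(1−p*)·0.0000)/1.22=0.0000; Δ=(0.0000−0.0000)/(362.0442−252.0900)=0.0000; B=V−Δ·S=0.0000
Node (2,0) S=96.3124: V=(p*·0.2599+(1−p*)·0.8197)/1.22=0.3585; Δ=(0.2599−0.8197)/(130.0217−90.5337)=-0.0142; B=V−Δ·S=1.7238
Node (2,1) S=138.3210: V=(p*·0.0000+(1−p*)·0.2599)/1.22=0.0675; Δ=(0.0000−0.2599)/(186.7334−130.0217)=-0.0046; B=V−Δ·S=0.7014
Node (2,2) S=198.6525: V=(p*·0.0000+(1−p*)·0.0000)/1.22=0.0000; Δ=(0.0000−0.0000)/(268.1809−186.7334)=0.0000; B=V−Δ·S=0.0000
Node (1,0) S=102.4600: V=(p*·0.0675+(1−p*)·0.3585)/1.22=0.1310; Δ=(0.0675−0.3585)/(138.3210−96.3124)=-0.0069; B=V−Δ·S=0.8407
Node (1,1) S=147.1500: V=(p*·0.0000+(1−p*)·0.0675)/1.22=0.0176; Δ=(0.0000−0.0675)/(198.6525−138.3210)=-0.0011; B=V−Δ·S=0.1823
Node (0,0) S=109.0000: V=(p*·0.0176+(1−p*)·0.1310)/1.22=0.0439; Δ=(0.0176−0.1310)/(147.1500−102.4600)=-0.0025; B=V−Δ·S=0.3205
The time-0 hedge costs 0.0439, which is the no-arbitrage price.

(0,0): Delta=-0.0025 Bond=0.3205
(1,0): Delta=-0.0069 Bond=0.8407
(1,1): Delta=-0.0011 Bond=0.1823
(2,0): Delta=-0.0142 Bond=1.7238
(2,1): Delta=-0.0046 Bond=0.7014
(2,2): Delta=0.0000 Bond=0.0000
(3,0): Delta=0.0000 Bond=0.8197
(3,1): Delta=-0.0188 Bond=2.6989
(3,2): Delta=0.0000 Bond=0.0000
(3,3): Delta=0.0000 Bond=0.0000
V0=0.0439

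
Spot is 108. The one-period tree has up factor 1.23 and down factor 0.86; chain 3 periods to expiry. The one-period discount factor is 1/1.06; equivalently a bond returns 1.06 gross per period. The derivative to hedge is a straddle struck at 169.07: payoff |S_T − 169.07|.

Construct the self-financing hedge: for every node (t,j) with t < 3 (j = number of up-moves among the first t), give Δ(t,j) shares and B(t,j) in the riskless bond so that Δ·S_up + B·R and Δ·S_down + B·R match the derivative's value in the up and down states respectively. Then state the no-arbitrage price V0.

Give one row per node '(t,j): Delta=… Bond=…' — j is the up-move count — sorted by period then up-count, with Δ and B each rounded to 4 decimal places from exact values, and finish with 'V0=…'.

(0,0): Delta=-0.5848 Bond=105.5708
(1,0): Delta=-1.0000 Bond=150.4717
(1,1): Delta=-0.3380 Bond=79.1234
(2,0): Delta=-1.0000 Bond=159.5000
(2,1): Delta=-1.0000 Bond=159.5000
(2,2): Delta=0.0554 Bond=19.5860
V0=42.4157

Risk-neutral probability p* = (R−d)/(u−d) = (1.06−0.86)/(1.23−0.86) = 0.5405.
At expiry t=3: V(3,0)=100.3760, V(3,1)=70.8215, V(3,2)=28.5518, V(3,3)=31.9036
(2,0): S=79.8768. Δ = (V_up−V_dn)/(S_up−S_dn) = (70.8215−100.3760)/(98.2485−68.6940) = -1.0000. V = [p*·70.8215 + (1−p*)·100.3760]/1.06 = 79.6232. B = V − Δ·S = 159.5000.
(2,1): S=114.2424. Δ = (V_up−V_dn)/(S_up−S_dn) = (28.5518−70.8215)/(140.5182−98.2485) = -1.0000. V = [p*·28.5518 + (1−p*)·70.8215]/1.06 = 45.2576. B = V − Δ·S = 159.5000.
(2,2): S=163.3932. Δ = (V_up−V_dn)/(S_up−S_dn) = (31.9036−28.5518)/(200.9736−140.5182) = 0.0554. V = [p*·31.9036 + (1−p*)·28.5518]/1.06 = 28.6449. B = V − Δ·S = 19.5860.
(1,0): S=92.8800. Δ = (V_up−V_dn)/(S_up−S_dn) = (45.2576−79.6232)/(114.2424−79.8768) = -1.0000. V = [p*·45.2576 + (1−p*)·79.6232]/1.06 = 57.5917. B = V − Δ·S = 150.4717.
(1,1): S=132.8400. Δ = (V_up−V_dn)/(S_up−S_dn) = (28.6449−45.2576)/(163.3932−114.2424) = -0.3380. V = [p*·28.6449 + (1−p*)·45.2576]/1.06 = 34.2243. B = V − Δ·S = 79.1234.
(0,0): S=108.0000. Δ = (V_up−V_dn)/(S_up−S_dn) = (34.2243−57.5917)/(132.8400−92.8800) = -0.5848. V = [p*·34.2243 + (1−p*)·57.5917]/1.06 = 42.4157. B = V − Δ·S = 105.5708.
Root portfolio cost Δ·108+B reproduces V0=42.4157.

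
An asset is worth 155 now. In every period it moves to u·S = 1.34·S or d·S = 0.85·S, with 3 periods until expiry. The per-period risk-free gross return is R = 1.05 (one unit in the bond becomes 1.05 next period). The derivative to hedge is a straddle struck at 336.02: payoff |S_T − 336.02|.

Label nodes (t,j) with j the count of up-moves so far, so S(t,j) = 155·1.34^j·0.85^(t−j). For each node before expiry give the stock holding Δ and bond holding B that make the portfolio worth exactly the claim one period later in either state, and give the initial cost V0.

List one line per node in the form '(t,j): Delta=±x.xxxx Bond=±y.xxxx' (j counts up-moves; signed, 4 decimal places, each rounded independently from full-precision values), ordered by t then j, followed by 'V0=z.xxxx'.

(0,0): Delta=-0.8531 Bond=271.8299
(1,0): Delta=-1.0000 Bond=304.7800
(1,1): Delta=-0.7179 Bond=257.3513
(2,0): Delta=-1.0000 Bond=320.0190
(2,1): Delta=-1.0000 Bond=320.0190
(2,2): Delta=-0.4585 Bond=198.0085
V0=139.6048

No-arbitrage ⇒ martingale measure with p* = (R−d)/(u−d) = 0.4082.
Terminal values V(3,·): V(3,0)=240.8306, V(3,1)=185.9567, V(3,2)=99.4497, V(3,3)=36.9261
(2,0): S=111.9875. Δ = (V_up−V_dn)/(S_up−S_dn) = (185.9567−240.8306)/(150.0632−95.1894) = -1.0000. V = [p*·185.9567 + (1−p*)·240.8306]/1.05 = 208.0315. B = V − Δ·S = 320.0190.
(2,1): S=176.5450. Δ = (V_up−V_dn)/(S_up−S_dn) = (99.4497−185.9567)/(236.5703−150.0633) = -1.0000. V = [p*·99.4497 + (1−p*)·185.9567]/1.05 = 143.4740. B = V − Δ·S = 320.0190.
(2,2): S=278.3180. Δ = (V_up−V_dn)/(S_up−S_dn) = (36.9261−99.4497)/(372.9461−236.5703) = -0.4585. V = [p*·36.9261 + (1−p*)·99.4497]/1.05 = 70.4094. B = V − Δ·S = 198.0085.
(1,0): S=131.7500. Δ = (V_up−V_dn)/(S_up−S_dn) = (143.4740−208.0315)/(176.5450−111.9875) = -1.0000. V = [p*·143.4740 + (1−p*)·208.0315]/1.05 = 173.0300. B = V − Δ·S = 304.7800.
(1,1): S=207.7000. Δ = (V_up−V_dn)/(S_up−S_dn) = (70.4094−143.4740)/(278.3180−176.5450) = -0.7179. V = [p*·70.4094 + (1−p*)·143.4740]/1.05 = 108.2398. B = V − Δ·S = 257.3513.
(0,0): S=155.0000. Δ = (V_up−V_dn)/(S_up−S_dn) = (108.2398−173.0300)/(207.7000−131.7500) = -0.8531. V = [p*·108.2398 + (1−p*)·173.0300]/1.05 = 139.6048. B = V − Δ·S = 271.8299.
Root portfolio cost Δ·155+B reproduces V0=139.6048.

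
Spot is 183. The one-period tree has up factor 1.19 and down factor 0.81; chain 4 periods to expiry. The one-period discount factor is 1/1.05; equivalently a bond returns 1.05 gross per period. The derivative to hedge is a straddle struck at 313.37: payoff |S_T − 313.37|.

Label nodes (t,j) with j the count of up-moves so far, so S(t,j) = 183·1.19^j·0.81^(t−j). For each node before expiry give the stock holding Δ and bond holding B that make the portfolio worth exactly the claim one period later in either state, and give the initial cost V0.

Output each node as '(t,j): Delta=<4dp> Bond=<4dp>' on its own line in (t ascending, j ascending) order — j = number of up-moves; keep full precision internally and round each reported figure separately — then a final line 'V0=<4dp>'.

No-arbitrage ⇒ martingale measure with p* = (R−d)/(u−d) = 0.6316.
At expiry t=4: V(4,0)=234.5945, V(4,1)=197.6381, V(4,2)=143.3441, V(4,3)=63.5789, V(4,4)=53.6071
Node (3,0) S=97.2537: V=(p*·197.6381+(1−p*)·234.5945)/1.05=201.1939; Δ=(197.6381−234.5945)/(115.7319−78.7755)=-1.0000; B=V−Δ·S=298.4476
Node (3,1) S=142.8789: V=(p*·143.3441+(1−p*)·197.6381)/1.05=155.5687; Δ=(143.3441−197.6381)/(170.0259−115.7319)=-1.0000; B=V−Δ·S=298.4476
Node (3,2) S=209.9085: V=(p*·63.5789+(1−p*)·143.3441)/1.05=88.5391; Δ=(63.5789−143.3441)/(249.7911−170.0259)=-1.0000; B=V−Δ·S=298.4476
Node (3,3) S=308.3841: V=(p*·53.6071+(1−p*)·63.5789)/1.05=54.5532; Δ=(53.6071−63.5789)/(366.9771−249.7911)=-0.0851; B=V−Δ·S=80.7948
Node (2,0) S=120.0663: V=(p*·155.5687+(1−p*)·201.1939)/1.05=164.1695; Δ=(155.5687−201.1939)/(142.8789−97.2537)=-1.0000; B=V−Δ·S=284.2358
Node (2,1) S=176.3937: V=(p*·88.5391+(1−p*)·155.5687)/1.05=107.8421; Δ=(88.5391−155.5687)/(209.9085−142.8789)=-1.0000; B=V−Δ·S=284.2358
Node (2,2) S=259.1463: V=(p*·54.5532+(1−p*)·88.5391)/1.05=63.8803; Δ=(54.5532−88.5391)/(308.3841−209.9085)=-0.3451; B=V−Δ·S=153.3169
Node (1,0) S=148.2300: V=(p*·107.8421+(1−p*)·164.1695)/1.05=122.4708; Δ=(107.8421−164.1695)/(176.3937−120.0663)=-1.0000; B=V−Δ·S=270.7008
Node (1,1) S=217.7700: V=(p*·63.8803+(1−p*)·107.8421)/1.05=76.2636; Δ=(63.8803−107.8421)/(259.1463−176.3937)=-0.5312; B=V−Δ·S=191.9525
Node (0,0) S=183.0000: V=(p*·76.2636+(1−p*)·122.4708)/1.05=88.8451; Δ=(76.2636−122.4708)/(217.7700−148.2300)=-0.6645; B=V−Δ·S=210.4429
Check: Δ(0,0)·S0 + B(0,0) = 88.8451 = V0.

(0,0): Delta=-0.6645 Bond=210.4429
(1,0): Delta=-1.0000 Bond=270.7008
(1,1): Delta=-0.5312 Bond=191.9525
(2,0): Delta=-1.0000 Bond=284.2358
(2,1): Delta=-1.0000 Bond=284.2358
(2,2): Delta=-0.3451 Bond=153.3169
(3,0): Delta=-1.0000 Bond=298.4476
(3,1): Delta=-1.0000 Bond=298.4476
(3,2): Delta=-1.0000 Bond=298.4476
(3,3): Delta=-0.0851 Bond=80.7948
V0=88.8451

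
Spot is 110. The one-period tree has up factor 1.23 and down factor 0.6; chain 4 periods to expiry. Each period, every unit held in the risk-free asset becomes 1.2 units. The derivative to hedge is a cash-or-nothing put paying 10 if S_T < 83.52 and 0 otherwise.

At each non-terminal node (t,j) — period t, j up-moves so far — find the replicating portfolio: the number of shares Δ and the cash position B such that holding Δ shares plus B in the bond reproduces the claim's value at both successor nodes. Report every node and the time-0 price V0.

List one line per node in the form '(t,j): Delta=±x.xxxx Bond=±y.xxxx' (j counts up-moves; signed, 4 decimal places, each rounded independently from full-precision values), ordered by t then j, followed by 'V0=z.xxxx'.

No-arbitrage ⇒ martingale measure with p* = (R−d)/(u−d) = 0.9524.
Payoff layer (t=4): V(4,0)=10.0000, V(4,1)=10.0000, V(4,2)=10.0000, V(4,3)=0.0000, V(4,4)=0.0000
(3,0): S=23.7600. Δ = (V_up−V_dn)/(S_up−S_dn) = (10.0000−10.0000)/(29.2248−14.2560) = 0.0000. V = [p*·10.0000 + (1−p*)·10.0000]/1.2 = 8.3333. B = V − Δ·S = 8.3333.
(3,1): S=48.7080. Δ = (V_up−V_dn)/(S_up−S_dn) = (10.0000−10.0000)/(59.9108−29.2248) = 0.0000. V = [p*·10.0000 + (1−p*)·10.0000]/1.2 = 8.3333. B = V − Δ·S = 8.3333.
(3,2): S=99.8514. Δ = (V_up−V_dn)/(S_up−S_dn) = (0.0000−10.0000)/(122.8172−59.9108) = -0.1590. V = [p*·0.0000 + (1−p*)·10.0000]/1.2 = 0.3968. B = V − Δ·S = 16.2698.
(3,3): S=204.6954. Δ = (V_up−V_dn)/(S_up−S_dn) = (0.0000−0.0000)/(251.7753−122.8172) = 0.0000. V = [p*·0.0000 + (1−p*)·0.0000]/1.2 = 0.0000. B = V − Δ·S = 0.0000.
(2,0): S=39.6000. Δ = (V_up−V_dn)/(S_up−S_dn) = (8.3333−8.3333)/(48.7080−23.7600) = 0.0000. V = [p*·8.3333 + (1−p*)·8.3333]/1.2 = 6.9444. B = V − Δ·S = 6.9444.
(2,1): S=81.1800. Δ = (V_up−V_dn)/(S_up−S_dn) = (0.3968−8.3333)/(99.8514−48.7080) = -0.1552. V = [p*·0.3968 + (1−p*)·8.3333]/1.2 = 0.6456. B = V − Δ·S = 13.2433.
(2,2): S=166.4190. Δ = (V_up−V_dn)/(S_up−S_dn) = (0.0000−0.3968)/(204.6954−99.8514) = -0.0038. V = [p*·0.0000 + (1−p*)·0.3968]/1.2 = 0.0157. B = V − Δ·S = 0.6456.
(1,0): S=66.0000. Δ = (V_up−V_dn)/(S_up−S_dn) = (0.6456−6.9444)/(81.1800−39.6000) = -0.1515. V = [p*·0.6456 + (1−p*)·6.9444]/1.2 = 0.7880. B = V − Δ·S = 10.7861.
(1,1): S=135.3000. Δ = (V_up−V_dn)/(S_up−S_dn) = (0.0157−0.6456)/(166.4190−81.1800) = -0.0074. V = [p*·0.0157 + (1−p*)·0.6456]/1.2 = 0.0381. B = V − Δ·S = 1.0379.
(0,0): S=110.0000. Δ = (V_up−V_dn)/(S_up−S_dn) = (0.0381−0.7880)/(135.3000−66.0000) = -0.0108. V = [p*·0.0381 + (1−p*)·0.7880]/1.2 = 0.0615. B = V − Δ·S = 1.2518.
Root portfolio cost Δ·110+B reproduces V0=0.0615.

(0,0): Delta=-0.0108 Bond=1.2518
(1,0): Delta=-0.1515 Bond=10.7861
(1,1): Delta=-0.0074 Bond=1.0379
(2,0): Delta=0.0000 Bond=6.9444
(2,1): Delta=-0.1552 Bond=13.2433
(2,2): Delta=-0.0038 Bond=0.6456
(3,0): Delta=0.0000 Bond=8.3333
(3,1): Delta=0.0000 Bond=8.3333
(3,2): Delta=-0.1590 Bond=16.2698
(3,3): Delta=0.0000 Bond=0.0000
V0=0.0615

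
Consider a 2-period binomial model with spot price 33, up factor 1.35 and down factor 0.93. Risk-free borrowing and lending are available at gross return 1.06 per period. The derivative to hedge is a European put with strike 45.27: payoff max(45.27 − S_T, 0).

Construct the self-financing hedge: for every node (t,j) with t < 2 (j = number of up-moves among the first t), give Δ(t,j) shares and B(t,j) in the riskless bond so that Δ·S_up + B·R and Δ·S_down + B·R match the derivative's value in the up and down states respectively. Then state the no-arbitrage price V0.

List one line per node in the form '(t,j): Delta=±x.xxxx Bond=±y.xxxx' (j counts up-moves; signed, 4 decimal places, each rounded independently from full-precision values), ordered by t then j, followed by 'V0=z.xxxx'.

(0,0): Delta=-0.6867 Bond=31.2182
(1,0): Delta=-1.0000 Bond=42.7075
(1,1): Delta=-0.2051 Bond=11.6397
V0=8.5583

Risk-neutral probability p* = (R−d)/(u−d) = (1.06−0.93)/(1.35−0.93) = 0.3095.
Terminal payoffs: V(2,0)=16.7283, V(2,1)=3.8385, V(2,2)=0.0000
(1,0): S=30.6900. Δ = (V_up−V_dn)/(S_up−S_dn) = (3.8385−16.7283)/(41.4315−28.5417) = -1.0000. V = [p*·3.8385 + (1−p*)·16.7283]/1.06 = 12.0175. B = V − Δ·S = 42.7075.
(1,1): S=44.5500. Δ = (V_up−V_dn)/(S_up−S_dn) = (0.0000−3.8385)/(60.1425−41.4315) = -0.2051. V = [p*·0.0000 + (1−p*)·3.8385]/1.06 = 2.5004. B = V − Δ·S = 11.6397.
(0,0): S=33.0000. Δ = (V_up−V_dn)/(S_up−S_dn) = (2.5004−12.0175)/(44.5500−30.6900) = -0.6867. V = [p*·2.5004 + (1−p*)·12.0175]/1.06 = 8.5583. B = V − Δ·S = 31.2182.
Self-financing check: at every node Δ·S+B equals the discounted successor values.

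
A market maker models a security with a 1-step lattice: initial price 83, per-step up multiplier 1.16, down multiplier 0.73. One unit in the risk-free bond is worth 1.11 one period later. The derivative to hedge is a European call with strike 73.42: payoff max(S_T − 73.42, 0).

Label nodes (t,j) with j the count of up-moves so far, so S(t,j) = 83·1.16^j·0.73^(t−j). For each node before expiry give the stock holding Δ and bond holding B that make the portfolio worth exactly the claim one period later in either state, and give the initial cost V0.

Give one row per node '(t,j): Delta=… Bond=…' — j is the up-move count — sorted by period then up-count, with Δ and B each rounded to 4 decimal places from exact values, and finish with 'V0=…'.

(0,0): Delta=0.6405 Bond=-34.9629
V0=18.1999

The replicating-portfolio and risk-neutral prices coincide; use p* = (1.11−0.73)/(1.16−0.73) = 0.8837 for the latter.
Terminal values V(1,·): V(1,0)=0.0000, V(1,1)=22.8600
(0,0): S=83.0000. Δ = (V_up−V_dn)/(S_up−S_dn) = (22.8600−0.0000)/(96.2800−60.5900) = 0.6405. V = [p*·22.8600 + (1−p*)·0.0000]/1.11 = 18.1999. B = V − Δ·S = -34.9629.
Root portfolio cost Δ·83+B reproduces V0=18.1999.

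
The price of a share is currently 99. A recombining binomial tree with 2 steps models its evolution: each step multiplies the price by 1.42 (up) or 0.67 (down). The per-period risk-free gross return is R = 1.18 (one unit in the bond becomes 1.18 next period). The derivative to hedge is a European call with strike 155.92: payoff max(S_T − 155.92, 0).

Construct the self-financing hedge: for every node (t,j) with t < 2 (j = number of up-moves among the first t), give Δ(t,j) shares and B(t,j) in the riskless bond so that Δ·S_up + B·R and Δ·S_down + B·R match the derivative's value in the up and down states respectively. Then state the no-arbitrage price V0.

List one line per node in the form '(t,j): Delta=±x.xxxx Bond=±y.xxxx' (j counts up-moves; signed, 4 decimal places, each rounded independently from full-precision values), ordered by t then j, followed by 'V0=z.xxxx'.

Since d<R<u, set p* = (R−d)/(u−d) = 0.6800; price each node as the discounted p*-expectation of its children.
Payoff layer (t=2): V(2,0)=0.0000, V(2,1)=0.0000, V(2,2)=43.7036
Node (1,0) S=66.3300: V=(p*·0.0000+(1−p*)·0.0000)/1.18=0.0000; Δ=(0.0000−0.0000)/(94.1886−44.4411)=0.0000; B=V−Δ·S=0.0000
Node (1,1) S=140.5800: V=(p*·43.7036+(1−p*)·0.0000)/1.18=25.1851; Δ=(43.7036−0.0000)/(199.6236−94.1886)=0.4145; B=V−Δ·S=-33.0863
Node (0,0) S=99.0000: V=(p*·25.1851+(1−p*)·0.0000)/1.18=14.5135; Δ=(25.1851−0.0000)/(140.5800−66.3300)=0.3392; B=V−Δ·S=-19.0667
Self-financing check: at every node Δ·S+B equals the discounted successor values.

(0,0): Delta=0.3392 Bond=-19.0667
(1,0): Delta=0.0000 Bond=0.0000
(1,1): Delta=0.4145 Bond=-33.0863
V0=14.5135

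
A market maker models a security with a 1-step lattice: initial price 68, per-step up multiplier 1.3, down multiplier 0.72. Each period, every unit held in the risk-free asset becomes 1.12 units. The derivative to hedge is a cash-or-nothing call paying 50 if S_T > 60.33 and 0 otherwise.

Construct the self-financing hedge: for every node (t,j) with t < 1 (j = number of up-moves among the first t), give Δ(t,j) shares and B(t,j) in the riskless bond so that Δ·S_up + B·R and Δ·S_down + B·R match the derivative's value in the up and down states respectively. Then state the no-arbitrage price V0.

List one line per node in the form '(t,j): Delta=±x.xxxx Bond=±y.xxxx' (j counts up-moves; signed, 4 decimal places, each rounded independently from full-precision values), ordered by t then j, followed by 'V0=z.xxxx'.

(0,0): Delta=1.2677 Bond=-55.4187
V0=30.7882

No-arbitrage ⇒ martingale measure with p* = (R−d)/(u−d) = 0.6897.
Terminal payoffs: V(1,0)=0.0000, V(1,1)=50.0000
  t=0,j=0: stock 68.0000 → up 88.4000 (V=50.0000), down 48.9600 (V=0.0000). Price 30.7882; hedge Δ=1.2677, bond B=-55.4187.
Root portfolio cost Δ·68+B reproduces V0=30.7882.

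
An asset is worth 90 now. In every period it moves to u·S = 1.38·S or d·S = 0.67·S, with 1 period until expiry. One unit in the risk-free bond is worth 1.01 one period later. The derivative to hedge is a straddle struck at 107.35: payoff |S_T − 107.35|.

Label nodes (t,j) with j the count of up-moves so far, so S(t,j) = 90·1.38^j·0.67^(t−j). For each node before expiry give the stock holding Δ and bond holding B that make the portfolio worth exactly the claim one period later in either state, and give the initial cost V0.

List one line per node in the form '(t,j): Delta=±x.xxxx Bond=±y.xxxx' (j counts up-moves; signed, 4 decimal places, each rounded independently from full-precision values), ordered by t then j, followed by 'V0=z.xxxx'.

(0,0): Delta=-0.4726 Bond=74.8006
V0=32.2654

No-arbitrage ⇒ martingale measure with p* = (R−d)/(u−d) = 0.4789.
Terminal values V(1,·): V(1,0)=47.0500, V(1,1)=16.8500
Node (0,0) S=90.0000: V=(p*·16.8500+(1−p*)·47.0500)/1.01=32.2654; Δ=(16.8500−47.0500)/(124.2000−60.3000)=-0.4726; B=V−Δ·S=74.8006
Self-financing check: at every node Δ·S+B equals the discounted successor values.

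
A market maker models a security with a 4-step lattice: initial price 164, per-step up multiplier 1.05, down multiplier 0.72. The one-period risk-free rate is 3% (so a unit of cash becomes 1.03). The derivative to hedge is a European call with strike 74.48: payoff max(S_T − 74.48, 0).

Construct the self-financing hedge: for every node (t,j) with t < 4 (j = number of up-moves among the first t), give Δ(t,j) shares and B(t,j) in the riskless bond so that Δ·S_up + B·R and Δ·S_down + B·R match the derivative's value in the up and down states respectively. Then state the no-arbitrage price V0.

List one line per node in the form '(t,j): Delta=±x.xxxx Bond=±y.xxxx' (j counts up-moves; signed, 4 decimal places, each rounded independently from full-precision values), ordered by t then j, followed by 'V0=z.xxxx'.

Under the risk-neutral measure, an up-move has probability p* = (R−d)/(u−d) = 0.9394 and values discount at R = 1.03.
At expiry t=4: V(4,0)=0.0000, V(4,1)=0.0000, V(4,2)=19.2519, V(4,3)=62.2124, V(4,4)=124.8630
(3,0): S=61.2127. Δ = (V_up−V_dn)/(S_up−S_dn) = (0.0000−0.0000)/(64.2733−44.0731) = 0.0000. V = [p*·0.0000 + (1−p*)·0.0000]/1.03 = 0.0000. B = V − Δ·S = 0.0000.
(3,1): S=89.2685. Δ = (V_up−V_dn)/(S_up−S_dn) = (19.2519−0.0000)/(93.7319−64.2733) = 0.6535. V = [p*·19.2519 + (1−p*)·0.0000]/1.03 = 17.5584. B = V − Δ·S = -40.7807.
(3,2): S=130.1832. Δ = (V_up−V_dn)/(S_up−S_dn) = (62.2124−19.2519)/(136.6924−93.7319) = 1.0000. V = [p*·62.2124 + (1−p*)·19.2519]/1.03 = 57.8725. B = V − Δ·S = -72.3107.
(3,3): S=189.8505. Δ = (V_up−V_dn)/(S_up−S_dn) = (124.8630−62.2124)/(199.3430−136.6924) = 1.0000. V = [p*·124.8630 + (1−p*)·62.2124]/1.03 = 117.5398. B = V − Δ·S = -72.3107.
(2,0): S=85.0176. Δ = (V_up−V_dn)/(S_up−S_dn) = (17.5584−0.0000)/(89.2685−61.2127) = 0.6258. V = [p*·17.5584 + (1−p*)·0.0000]/1.03 = 16.0138. B = V − Δ·S = -37.1934.
(2,1): S=123.9840. Δ = (V_up−V_dn)/(S_up−S_dn) = (57.8725−17.5584)/(130.1832−89.2685) = 0.9853. V = [p*·57.8725 + (1−p*)·17.5584]/1.03 = 53.8148. B = V − Δ·S = -68.3493.
(2,2): S=180.8100. Δ = (V_up−V_dn)/(S_up−S_dn) = (117.5398−57.8725)/(189.8505−130.1832) = 1.0000. V = [p*·117.5398 + (1−p*)·57.8725]/1.03 = 110.6055. B = V − Δ·S = -70.2045.
(1,0): S=118.0800. Δ = (V_up−V_dn)/(S_up−S_dn) = (53.8148−16.0138)/(123.9840−85.0176) = 0.9701. V = [p*·53.8148 + (1−p*)·16.0138]/1.03 = 50.0231. B = V − Δ·S = -64.5253.
(1,1): S=172.2000. Δ = (V_up−V_dn)/(S_up−S_dn) = (110.6055−53.8148)/(180.8100−123.9840) = 0.9994. V = [p*·110.6055 + (1−p*)·53.8148]/1.03 = 104.0423. B = V − Δ·S = -68.0506.
(0,0): S=164.0000. Δ = (V_up−V_dn)/(S_up−S_dn) = (104.0423−50.0231)/(172.2000−118.0800) = 0.9981. V = [p*·104.0423 + (1−p*)·50.0231]/1.03 = 97.8334. B = V − Δ·S = -65.8611.
Self-financing check: at every node Δ·S+B equals the discounted successor values.

(0,0): Delta=0.9981 Bond=-65.8611
(1,0): Delta=0.9701 Bond=-64.5253
(1,1): Delta=0.9994 Bond=-68.0506
(2,0): Delta=0.6258 Bond=-37.1934
(2,1): Delta=0.9853 Bond=-68.3493
(2,2): Delta=1.0000 Bond=-70.2045
(3,0): Delta=0.0000 Bond=0.0000
(3,1): Delta=0.6535 Bond=-40.7807
(3,2): Delta=1.0000 Bond=-72.3107
(3,3): Delta=1.0000 Bond=-72.3107
V0=97.8334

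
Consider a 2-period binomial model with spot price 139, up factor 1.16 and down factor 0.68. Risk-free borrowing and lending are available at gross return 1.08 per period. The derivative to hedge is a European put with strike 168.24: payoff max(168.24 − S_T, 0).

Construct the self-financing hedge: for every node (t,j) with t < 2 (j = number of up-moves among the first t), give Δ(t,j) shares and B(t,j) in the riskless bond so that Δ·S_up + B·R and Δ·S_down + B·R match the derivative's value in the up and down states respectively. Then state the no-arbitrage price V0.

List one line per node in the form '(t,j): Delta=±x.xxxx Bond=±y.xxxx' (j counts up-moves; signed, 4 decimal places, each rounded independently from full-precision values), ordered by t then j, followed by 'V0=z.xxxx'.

Since d<R<u, set p* = (R−d)/(u−d) = 0.8333; price each node as the discounted p*-expectation of its children.
Payoff layer (t=2): V(2,0)=103.9664, V(2,1)=58.5968, V(2,2)=0.0000
(1,0): S=94.5200. Δ = (V_up−V_dn)/(S_up−S_dn) = (58.5968−103.9664)/(109.6432−64.2736) = -1.0000. V = [p*·58.5968 + (1−p*)·103.9664]/1.08 = 61.2578. B = V − Δ·S = 155.7778.
(1,1): S=161.2400. Δ = (V_up−V_dn)/(S_up−S_dn) = (0.0000−58.5968)/(187.0384−109.6432) = -0.7571. V = [p*·0.0000 + (1−p*)·58.5968]/1.08 = 9.0427. B = V − Δ·S = 131.1194.
(0,0): S=139.0000. Δ = (V_up−V_dn)/(S_up−S_dn) = (9.0427−61.2578)/(161.2400−94.5200) = -0.7826. V = [p*·9.0427 + (1−p*)·61.2578]/1.08 = 16.4308. B = V − Δ·S = 125.2121.
Check: Δ(0,0)·S0 + B(0,0) = 16.4308 = V0.

(0,0): Delta=-0.7826 Bond=125.2121
(1,0): Delta=-1.0000 Bond=155.7778
(1,1): Delta=-0.7571 Bond=131.1194
V0=16.4308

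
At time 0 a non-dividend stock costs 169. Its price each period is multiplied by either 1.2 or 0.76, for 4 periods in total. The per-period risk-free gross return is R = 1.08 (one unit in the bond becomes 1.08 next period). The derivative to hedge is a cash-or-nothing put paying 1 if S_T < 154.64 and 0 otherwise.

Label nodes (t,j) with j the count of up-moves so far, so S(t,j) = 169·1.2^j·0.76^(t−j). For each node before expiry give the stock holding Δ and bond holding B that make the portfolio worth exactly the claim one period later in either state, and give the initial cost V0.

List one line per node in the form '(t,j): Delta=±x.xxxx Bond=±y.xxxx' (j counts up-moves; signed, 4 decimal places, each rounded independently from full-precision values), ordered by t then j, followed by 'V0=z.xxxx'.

Since d<R<u, set p* = (R−d)/(u−d) = 0.7273; price each node as the discounted p*-expectation of its children.
Terminal values V(4,·): V(4,0)=1.0000, V(4,1)=1.0000, V(4,2)=1.0000, V(4,3)=0.0000, V(4,4)=0.0000
(3,0): S=74.1869. Δ = (V_up−V_dn)/(S_up−S_dn) = (1.0000−1.0000)/(89.0243−56.3821) = 0.0000. V = [p*·1.0000 + (1−p*)·1.0000]/1.08 = 0.9259. B = V − Δ·S = 0.9259.
(3,1): S=117.1373. Δ = (V_up−V_dn)/(S_up−S_dn) = (1.0000−1.0000)/(140.5647−89.0243) = 0.0000. V = [p*·1.0000 + (1−p*)·1.0000]/1.08 = 0.9259. B = V − Δ·S = 0.9259.
(3,2): S=184.9536. Δ = (V_up−V_dn)/(S_up−S_dn) = (0.0000−1.0000)/(221.9443−140.5647) = -0.0123. V = [p*·0.0000 + (1−p*)·1.0000]/1.08 = 0.2525. B = V − Δ·S = 2.5253.
(3,3): S=292.0320. Δ = (V_up−V_dn)/(S_up−S_dn) = (0.0000−0.0000)/(350.4384−221.9443) = 0.0000. V = [p*·0.0000 + (1−p*)·0.0000]/1.08 = 0.0000. B = V − Δ·S = 0.0000.
(2,0): S=97.6144. Δ = (V_up−V_dn)/(S_up−S_dn) = (0.9259−0.9259)/(117.1373−74.1869) = 0.0000. V = [p*·0.9259 + (1−p*)·0.9259]/1.08 = 0.8573. B = V − Δ·S = 0.8573.
(2,1): S=154.1280. Δ = (V_up−V_dn)/(S_up−S_dn) = (0.2525−0.9259)/(184.9536−117.1373) = -0.0099. V = [p*·0.2525 + (1−p*)·0.9259]/1.08 = 0.4039. B = V − Δ·S = 1.9343.
(2,2): S=243.3600. Δ = (V_up−V_dn)/(S_up−S_dn) = (0.0000−0.2525)/(292.0320−184.9536) = -0.0024. V = [p*·0.0000 + (1−p*)·0.2525]/1.08 = 0.0638. B = V − Δ·S = 0.6377.
(1,0): S=128.4400. Δ = (V_up−V_dn)/(S_up−S_dn) = (0.4039−0.8573)/(154.1280−97.6144) = -0.0080. V = [p*·0.4039 + (1−p*)·0.8573]/1.08 = 0.4885. B = V − Δ·S = 1.5191.
(1,1): S=202.8000. Δ = (V_up−V_dn)/(S_up−S_dn) = (0.0638−0.4039)/(243.3600−154.1280) = -0.0038. V = [p*·0.0638 + (1−p*)·0.4039]/1.08 = 0.1449. B = V − Δ·S = 0.9179.
(0,0): S=169.0000. Δ = (V_up−V_dn)/(S_up−S_dn) = (0.1449−0.4885)/(202.8000−128.4400) = -0.0046. V = [p*·0.1449 + (1−p*)·0.4885]/1.08 = 0.2209. B = V − Δ·S = 1.0017.
Each (Δ,B) replicates both successor values, so the strategy is self-financing and V0 is arbitrage-free.

(0,0): Delta=-0.0046 Bond=1.0017
(1,0): Delta=-0.0080 Bond=1.5191
(1,1): Delta=-0.0038 Bond=0.9179
(2,0): Delta=0.0000 Bond=0.8573
(2,1): Delta=-0.0099 Bond=1.9343
(2,2): Delta=-0.0024 Bond=0.6377
(3,0): Delta=0.0000 Bond=0.9259
(3,1): Delta=0.0000 Bond=0.9259
(3,2): Delta=-0.0123 Bond=2.5253
(3,3): Delta=0.0000 Bond=0.0000
V0=0.2209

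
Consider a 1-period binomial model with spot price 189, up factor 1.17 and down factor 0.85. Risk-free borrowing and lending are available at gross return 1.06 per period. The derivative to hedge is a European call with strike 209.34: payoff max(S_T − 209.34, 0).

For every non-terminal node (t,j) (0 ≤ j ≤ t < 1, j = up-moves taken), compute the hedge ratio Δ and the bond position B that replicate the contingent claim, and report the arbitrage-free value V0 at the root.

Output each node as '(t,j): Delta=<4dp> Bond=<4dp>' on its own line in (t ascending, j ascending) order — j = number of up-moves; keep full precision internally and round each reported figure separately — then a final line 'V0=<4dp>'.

(0,0): Delta=0.1949 Bond=-29.5445
V0=7.2992

Under the risk-neutral measure, an up-move has probability p* = (R−d)/(u−d) = 0.6563 and values discount at R = 1.06.
Payoff layer (t=1): V(1,0)=0.0000, V(1,1)=11.7900
Node (0,0) S=189.0000: V=(p*·11.7900+(1−p*)·0.0000)/1.06=7.2992; Δ=(11.7900−0.0000)/(221.1300−160.6500)=0.1949; B=V−Δ·S=-29.5445
Check: Δ(0,0)·S0 + B(0,0) = 7.2992 = V0.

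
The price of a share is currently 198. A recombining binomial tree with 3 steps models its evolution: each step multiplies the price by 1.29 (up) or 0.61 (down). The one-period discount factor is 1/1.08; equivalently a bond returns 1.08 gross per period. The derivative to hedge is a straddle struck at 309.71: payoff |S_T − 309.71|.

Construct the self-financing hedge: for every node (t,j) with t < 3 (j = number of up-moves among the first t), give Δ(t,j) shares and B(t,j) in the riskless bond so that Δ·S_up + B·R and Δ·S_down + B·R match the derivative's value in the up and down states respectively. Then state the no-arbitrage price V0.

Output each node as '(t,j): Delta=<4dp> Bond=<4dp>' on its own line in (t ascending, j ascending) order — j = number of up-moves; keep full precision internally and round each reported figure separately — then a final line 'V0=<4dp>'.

No-arbitrage ⇒ martingale measure with p* = (R−d)/(u−d) = 0.6912.
Payoff layer (t=3): V(3,0)=264.7678, V(3,1)=214.6682, V(3,2)=108.7200, V(3,3)=115.3344
Node (2,0) S=73.6758: V=(p*·214.6682+(1−p*)·264.7678)/1.08=213.0927; Δ=(214.6682−264.7678)/(95.0418−44.9422)=-1.0000; B=V−Δ·S=286.7685
Node (2,1) S=155.8062: V=(p*·108.7200+(1−p*)·214.6682)/1.08=130.9623; Δ=(108.7200−214.6682)/(200.9900−95.0418)=-1.0000; B=V−Δ·S=286.7685
Node (2,2) S=329.4918: V=(p*·115.3344+(1−p*)·108.7200)/1.08=104.8998; Δ=(115.3344−108.7200)/(425.0444−200.9900)=0.0295; B=V−Δ·S=95.1727
Node (1,0) S=120.7800: V=(p*·130.9623+(1−p*)·213.0927)/1.08=144.7464; Δ=(130.9623−213.0927)/(155.8062−73.6758)=-1.0000; B=V−Δ·S=265.5264
Node (1,1) S=255.4200: V=(p*·104.8998+(1−p*)·130.9623)/1.08=104.5819; Δ=(104.8998−130.9623)/(329.4918−155.8062)=-0.1501; B=V−Δ·S=142.9092
Node (0,0) S=198.0000: V=(p*·104.5819+(1−p*)·144.7464)/1.08=108.3201; Δ=(104.5819−144.7464)/(255.4200−120.7800)=-0.2983; B=V−Δ·S=167.3855
Check: Δ(0,0)·S0 + B(0,0) = 108.3201 = V0.

(0,0): Delta=-0.2983 Bond=167.3855
(1,0): Delta=-1.0000 Bond=265.5264
(1,1): Delta=-0.1501 Bond=142.9092
(2,0): Delta=-1.0000 Bond=286.7685
(2,1): Delta=-1.0000 Bond=286.7685
(2,2): Delta=0.0295 Bond=95.1727
V0=108.3201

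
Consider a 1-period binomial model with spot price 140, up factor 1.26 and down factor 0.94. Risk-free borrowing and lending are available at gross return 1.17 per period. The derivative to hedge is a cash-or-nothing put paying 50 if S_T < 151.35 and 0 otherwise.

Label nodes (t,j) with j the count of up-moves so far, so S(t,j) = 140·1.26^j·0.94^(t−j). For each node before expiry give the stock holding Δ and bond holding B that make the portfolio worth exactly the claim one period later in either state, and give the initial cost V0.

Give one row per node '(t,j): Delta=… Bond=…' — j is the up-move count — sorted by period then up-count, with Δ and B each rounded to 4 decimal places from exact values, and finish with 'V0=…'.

Under the risk-neutral measure, an up-move has probability p* = (R−d)/(u−d) = 0.7187 and values discount at R = 1.17.
Terminal payoffs: V(1,0)=50.0000, V(1,1)=0.0000
(0,0): S=140.0000. Δ = (V_up−V_dn)/(S_up−S_dn) = (0.0000−50.0000)/(176.4000−131.6000) = -1.1161. V = [p*·0.0000 + (1−p*)·50.0000]/1.17 = 12.0192. B = V − Δ·S = 168.2692.
Each (Δ,B) replicates both successor values, so the strategy is self-financing and V0 is arbitrage-free.

(0,0): Delta=-1.1161 Bond=168.2692
V0=12.0192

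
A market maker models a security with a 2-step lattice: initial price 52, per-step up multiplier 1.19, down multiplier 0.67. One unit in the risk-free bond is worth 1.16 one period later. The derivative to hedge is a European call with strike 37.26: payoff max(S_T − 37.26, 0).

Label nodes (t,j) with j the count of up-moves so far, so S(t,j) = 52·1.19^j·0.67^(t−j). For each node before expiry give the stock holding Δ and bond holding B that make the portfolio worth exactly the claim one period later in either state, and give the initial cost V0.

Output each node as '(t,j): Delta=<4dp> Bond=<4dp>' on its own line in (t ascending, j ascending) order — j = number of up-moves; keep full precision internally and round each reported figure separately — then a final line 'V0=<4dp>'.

The replicating-portfolio and risk-neutral prices coincide; use p* = (1.16−0.67)/(1.19−0.67) = 0.9423 for the latter.
At expiry t=2: V(2,0)=0.0000, V(2,1)=4.1996, V(2,2)=36.3772
  t=1,j=0: stock 34.8400 → up 41.4596 (V=4.1996), down 23.3428 (V=0.0000). Price 3.4115; hedge Δ=0.2318, bond B=-4.6647.
  t=1,j=1: stock 61.8800 → up 73.6372 (V=36.3772), down 41.4596 (V=4.1996). Price 29.7593; hedge Δ=1.0000, bond B=-32.1207.
  t=0,j=0: stock 52.0000 → up 61.8800 (V=29.7593), down 34.8400 (V=3.4115). Price 24.3442; hedge Δ=0.9744, bond B=-26.3247.
Root portfolio cost Δ·52+B reproduces V0=24.3442.

(0,0): Delta=0.9744 Bond=-26.3247
(1,0): Delta=0.2318 Bond=-4.6647
(1,1): Delta=1.0000 Bond=-32.1207
V0=24.3442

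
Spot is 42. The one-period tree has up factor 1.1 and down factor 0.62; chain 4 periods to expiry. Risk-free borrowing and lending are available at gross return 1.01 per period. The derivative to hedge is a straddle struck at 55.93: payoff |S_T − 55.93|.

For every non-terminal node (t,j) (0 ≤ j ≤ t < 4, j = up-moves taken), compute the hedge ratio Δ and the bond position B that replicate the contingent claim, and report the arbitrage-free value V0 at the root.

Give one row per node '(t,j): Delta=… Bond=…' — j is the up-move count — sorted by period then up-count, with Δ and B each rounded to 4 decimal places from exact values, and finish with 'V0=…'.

Risk-neutral probability p* = (R−d)/(u−d) = (1.01−0.62)/(1.1−0.62) = 0.8125.
At expiry t=4: V(4,0)=49.7239, V(4,1)=44.9192, V(4,2)=36.3948, V(4,3)=21.2708, V(4,4)=5.5622
  t=3,j=0: stock 10.0098 → up 11.0108 (V=44.9192), down 6.2061 (V=49.7239). Price 45.3665; hedge Δ=-1.0000, bond B=55.3762.
  t=3,j=1: stock 17.7593 → up 19.5352 (V=36.3948), down 11.0108 (V=44.9192). Price 37.6170; hedge Δ=-1.0000, bond B=55.3762.
  t=3,j=2: stock 31.5084 → up 34.6592 (V=21.2708), down 19.5352 (V=36.3948). Price 23.8678; hedge Δ=-1.0000, bond B=55.3762.
  t=3,j=3: stock 55.9020 → up 61.4922 (V=5.5622), down 34.6592 (V=21.2708). Price 8.4233; hedge Δ=-0.5854, bond B=41.1495.
  t=2,j=0: stock 16.1448 → up 17.7593 (V=37.6170), down 10.0098 (V=45.3665). Price 38.6832; hedge Δ=-1.0000, bond B=54.8280.
  t=2,j=1: stock 28.6440 → up 31.5084 (V=23.8678), down 17.7593 (V=37.6170). Price 26.1840; hedge Δ=-1.0000, bond B=54.8280.
  t=2,j=2: stock 50.8200 → up 55.9020 (V=8.4233), down 31.5084 (V=23.8678). Price 11.2071; hedge Δ=-0.6331, bond B=43.3832.
  t=1,j=0: stock 26.0400 → up 28.6440 (V=26.1840), down 16.1448 (V=38.6832). Price 28.2451; hedge Δ=-1.0000, bond B=54.2851.
  t=1,j=1: stock 46.2000 → up 50.8200 (V=11.2071), down 28.6440 (V=26.1840). Price 13.8765; hedge Δ=-0.6754, bond B=45.0783.
  t=0,j=0: stock 42.0000 → up 46.2000 (V=13.8765), down 26.0400 (V=28.2451). Price 16.4065; hedge Δ=-0.7127, bond B=46.3412.
The time-0 hedge costs 16.4065, which is the no-arbitrage price.

(0,0): Delta=-0.7127 Bond=46.3412
(1,0): Delta=-1.0000 Bond=54.2851
(1,1): Delta=-0.6754 Bond=45.0783
(2,0): Delta=-1.0000 Bond=54.8280
(2,1): Delta=-1.0000 Bond=54.8280
(2,2): Delta=-0.6331 Bond=43.3832
(3,0): Delta=-1.0000 Bond=55.3762
(3,1): Delta=-1.0000 Bond=55.3762
(3,2): Delta=-1.0000 Bond=55.3762
(3,3): Delta=-0.5854 Bond=41.1495
V0=16.4065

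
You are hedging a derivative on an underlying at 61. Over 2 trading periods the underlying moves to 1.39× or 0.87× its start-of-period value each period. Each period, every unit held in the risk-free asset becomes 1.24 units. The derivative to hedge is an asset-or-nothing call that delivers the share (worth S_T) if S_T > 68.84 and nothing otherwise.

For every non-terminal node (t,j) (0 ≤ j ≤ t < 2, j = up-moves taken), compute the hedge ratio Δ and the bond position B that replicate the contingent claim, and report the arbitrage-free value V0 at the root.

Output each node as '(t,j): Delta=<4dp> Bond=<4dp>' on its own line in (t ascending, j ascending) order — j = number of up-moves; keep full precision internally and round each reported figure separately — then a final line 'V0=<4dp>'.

(0,0): Delta=1.3386 Bond=-23.1539
(1,0): Delta=2.6731 Bond=-99.5309
(1,1): Delta=1.0000 Bond=0.0000
V0=58.5014

The replicating-portfolio and risk-neutral prices coincide; use p* = (1.24−0.87)/(1.39−0.87) = 0.7115 for the latter.
Terminal payoffs: V(2,0)=0.0000, V(2,1)=73.7673, V(2,2)=117.8581
  t=1,j=0: stock 53.0700 → up 73.7673 (V=73.7673), down 46.1709 (V=0.0000). Price 42.3293; hedge Δ=2.6731, bond B=-99.5309.
  t=1,j=1: stock 84.7900 → up 117.8581 (V=117.8581), down 73.7673 (V=73.7673). Price 84.7900; hedge Δ=1.0000, bond B=0.0000.
  t=0,j=0: stock 61.0000 → up 84.7900 (V=84.7900), down 53.0700 (V=42.3293). Price 58.5014; hedge Δ=1.3386, bond B=-23.1539.
The time-0 hedge costs 58.5014, which is the no-arbitrage price.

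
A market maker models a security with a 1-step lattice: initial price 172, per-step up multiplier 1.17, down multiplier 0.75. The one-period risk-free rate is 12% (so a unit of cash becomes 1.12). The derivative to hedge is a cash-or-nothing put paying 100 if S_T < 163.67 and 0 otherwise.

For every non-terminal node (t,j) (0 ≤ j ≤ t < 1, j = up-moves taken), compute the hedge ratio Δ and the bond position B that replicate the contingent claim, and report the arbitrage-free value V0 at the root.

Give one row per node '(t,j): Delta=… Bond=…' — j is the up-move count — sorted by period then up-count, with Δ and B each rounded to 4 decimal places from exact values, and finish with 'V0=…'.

(0,0): Delta=-1.3843 Bond=248.7245
V0=10.6293

The replicating-portfolio and risk-neutral prices coincide; use p* = (1.12−0.75)/(1.17−0.75) = 0.8810 for the latter.
Payoff layer (t=1): V(1,0)=100.0000, V(1,1)=0.0000
(0,0): S=172.0000. Δ = (V_up−V_dn)/(S_up−S_dn) = (0.0000−100.0000)/(201.2400−129.0000) = -1.3843. V = [p*·0.0000 + (1−p*)·100.0000]/1.12 = 10.6293. B = V − Δ·S = 248.7245.
Each (Δ,B) replicates both successor values, so the strategy is self-financing and V0 is arbitrage-free.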